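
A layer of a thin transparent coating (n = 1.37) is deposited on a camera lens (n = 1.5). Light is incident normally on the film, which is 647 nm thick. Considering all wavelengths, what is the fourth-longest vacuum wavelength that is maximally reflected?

At the upper boundary (n = 1.0 to n = 1.37) the reflected ray undergoes a half-wave phase shift.
Bottom surface (1.37 → 1.5): reflection off a higher-index medium gives a half-wave phase shift.
Net: no relative phase inversion (both shifts match).
With no net inversion, constructive interference in reflection requires 2 n t = m λ.
λ = 2 n t / m. The fourth-longest wavelength is m = 4: λ = 2 × 1.37 × 647 / 4.00 = 443 nm.

443 nm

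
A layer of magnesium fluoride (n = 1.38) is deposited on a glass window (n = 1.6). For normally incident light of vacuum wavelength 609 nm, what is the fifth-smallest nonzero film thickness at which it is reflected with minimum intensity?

At the upper boundary (n = 1.0 to n = 1.38) the reflected ray undergoes a half-wave phase shift.
Bottom surface (1.38 → 1.6): reflection off a higher-index medium gives a half-wave phase shift.
Net: no relative phase inversion (both shifts match).
So the condition for destructive reflection is 2 n t = (m + ½) λ.
The fifth-smallest nonzero thickness corresponds to m = 4: t = (m + ½) λ / (2 n) = 4.50 × 609 / (2 × 1.38) = 993 nm.

993 nm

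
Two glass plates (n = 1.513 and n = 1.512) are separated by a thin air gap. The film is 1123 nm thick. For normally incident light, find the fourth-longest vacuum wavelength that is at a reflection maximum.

Top surface (1.513 → 1.0): reflection off a lower-index medium gives no phase shift.
At the lower boundary (n = 1.0 to n = 1.512) the reflected ray undergoes a half-wave phase shift.
Exactly one π shift → a net half-wave offset.
So the condition for constructive reflection is 2 n t = (m + ½) λ.
λ = 2 n t / (m + ½). The fourth-longest wavelength is m = 3: λ = 2 × 1.0 × 1123 / 3.50 = 642 nm.

642 nm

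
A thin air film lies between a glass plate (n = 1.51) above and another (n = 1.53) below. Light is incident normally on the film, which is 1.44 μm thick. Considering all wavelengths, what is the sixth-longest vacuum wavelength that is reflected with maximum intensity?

At the upper boundary (n = 1.51 to n = 1.0) the reflected ray undergoes no phase shift.
At the lower boundary (n = 1.0 to n = 1.53) the reflected ray undergoes a half-wave phase shift.
Exactly one π shift → a net half-wave offset.
So the condition for constructive reflection is 2 n t = (m + ½) λ.
λ = 2 n t / (m + ½). The sixth-longest wavelength is m = 5: λ = 2 × 1.0 × 1440 / 5.50 = 524 nm.

524 nm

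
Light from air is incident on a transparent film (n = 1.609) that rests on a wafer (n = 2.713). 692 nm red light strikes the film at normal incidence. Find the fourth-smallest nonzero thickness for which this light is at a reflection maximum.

860 nm

Ray reflecting at the top interface goes from n = 1.0 toward n = 1.609: a half-wave phase shift.
Ray reflecting at the bottom interface goes from n = 1.609 toward n = 2.713: a half-wave phase shift.
Net: no relative phase inversion (both shifts match).
For bright reflection here: 2 n t = m λ.
The fourth-smallest nonzero thickness corresponds to m = 4: t = m λ / (2 n) = 4.00 × 692 / (2 × 1.609) = 860 nm.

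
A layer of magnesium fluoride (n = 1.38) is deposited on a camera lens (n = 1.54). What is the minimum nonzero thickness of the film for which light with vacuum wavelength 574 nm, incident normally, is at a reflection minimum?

Top surface (1.0 → 1.38): reflection off a higher-index medium gives a half-wave phase shift.
Ray reflecting at the bottom interface goes from n = 1.38 toward n = 1.54: a half-wave phase shift.
The two reflections carry the same phase change, so no net offset.
With no net inversion, destructive interference in reflection requires 2 n t = (m + ½) λ.
Minimum at m = 0: t = λ / (4 n) = 574 / (4 × 1.38) = 104 nm.

104 nm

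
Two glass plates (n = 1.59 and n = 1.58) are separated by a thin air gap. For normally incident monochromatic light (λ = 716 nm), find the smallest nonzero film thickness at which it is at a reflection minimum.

358 nm

At the upper boundary (n = 1.59 to n = 1.0) the reflected ray undergoes no phase shift.
Ray reflecting at the bottom interface goes from n = 1.0 toward n = 1.58: a half-wave phase shift.
The two reflections differ by half a wavelength.
With one net inversion, destructive interference in reflection requires 2 n t = m λ.
Minimum nonzero at m = 1: t = λ / (2 n) = 716 / (2 × 1.0) = 358 nm.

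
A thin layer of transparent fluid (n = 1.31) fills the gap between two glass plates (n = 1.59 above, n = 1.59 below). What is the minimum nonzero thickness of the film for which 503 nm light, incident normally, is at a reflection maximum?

96.0 nm

At the upper boundary (n = 1.59 to n = 1.31) the reflected ray undergoes no phase shift.
At the lower boundary (n = 1.31 to n = 1.59) the reflected ray undergoes a half-wave phase shift.
Exactly one π shift → a net half-wave offset.
For bright reflection here: 2 n t = (m + ½) λ.
Minimum at m = 0: t = λ / (4 n) = 503 / (4 × 1.31) = 96.0 nm.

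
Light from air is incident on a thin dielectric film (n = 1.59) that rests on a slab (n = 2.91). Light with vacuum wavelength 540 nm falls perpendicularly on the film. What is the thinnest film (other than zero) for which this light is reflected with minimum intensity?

84.9 nm

Top surface (1.0 → 1.59): reflection off a higher-index medium gives a half-wave phase shift.
Bottom surface (1.59 → 2.91): reflection off a higher-index medium gives a half-wave phase shift.
Zero or two π shifts → no net half-wave offset.
So the condition for destructive reflection is 2 n t = (m + ½) λ.
Minimum at m = 0: t = λ / (4 n) = 540 / (4 × 1.59) = 84.9 nm.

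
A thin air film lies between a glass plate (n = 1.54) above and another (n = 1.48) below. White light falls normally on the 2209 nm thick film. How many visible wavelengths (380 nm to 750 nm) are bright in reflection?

6

Ray reflecting at the top interface goes from n = 1.54 toward n = 1.0: no phase shift.
Bottom surface (1.0 → 1.48): reflection off a higher-index medium gives a half-wave phase shift.
The two reflections differ by half a wavelength.
So the condition for constructive reflection is 2 n t = (m + ½) λ.
λ = 2 n t / (m + ½) = 4418 / (m + ½) nm.
m=5: 803 nm (IR); m=6: 680 nm (visible); m=7: 589 nm (visible); m=8: 520 nm (visible); m=9: 465 nm (visible); m=10: 421 nm (visible); m=11: 384 nm (visible); m=12: 353 nm (UV).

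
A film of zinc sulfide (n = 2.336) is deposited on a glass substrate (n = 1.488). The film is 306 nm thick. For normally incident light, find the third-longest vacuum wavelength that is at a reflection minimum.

477 nm

Ray reflecting at the top interface goes from n = 1.0 toward n = 2.336: a half-wave phase shift.
At the lower boundary (n = 2.336 to n = 1.488) the reflected ray undergoes no phase shift.
The two reflections differ by half a wavelength.
For dark reflection here: 2 n t = m λ.
λ = 2 n t / m. The third-longest wavelength is m = 3: λ = 2 × 2.336 × 306 / 3.00 = 477 nm.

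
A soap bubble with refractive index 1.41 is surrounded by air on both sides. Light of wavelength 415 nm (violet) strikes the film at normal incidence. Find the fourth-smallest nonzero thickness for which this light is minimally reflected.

Top surface (1.0 → 1.41): reflection off a higher-index medium gives a half-wave phase shift.
Bottom surface (1.41 → 1.0): reflection off a lower-index medium gives no phase shift.
Net: one phase inversion between the two reflected rays.
With one net inversion, destructive interference in reflection requires 2 n t = m λ.
The fourth-smallest nonzero thickness corresponds to m = 4: t = m λ / (2 n) = 4.00 × 415 / (2 × 1.41) = 589 nm.

589 nm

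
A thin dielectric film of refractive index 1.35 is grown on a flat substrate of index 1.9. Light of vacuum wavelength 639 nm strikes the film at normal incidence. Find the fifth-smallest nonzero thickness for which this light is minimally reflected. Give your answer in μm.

Ray reflecting at the top interface goes from n = 1.0 toward n = 1.35: a half-wave phase shift.
Ray reflecting at the bottom interface goes from n = 1.35 toward n = 1.9: a half-wave phase shift.
The two reflections carry the same phase change, so no net offset.
So the condition for destructive reflection is 2 n t = (m + ½) λ.
The fifth-smallest nonzero thickness corresponds to m = 4: t = (m + ½) λ / (2 n) = 4.50 × 639 / (2 × 1.35) = 1065 nm.

1.07 μm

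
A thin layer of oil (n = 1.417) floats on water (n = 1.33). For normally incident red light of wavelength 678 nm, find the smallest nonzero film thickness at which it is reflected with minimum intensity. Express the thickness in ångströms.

2392 Å

Ray reflecting at the top interface goes from n = 1.0 toward n = 1.417: a half-wave phase shift.
At the lower boundary (n = 1.417 to n = 1.33) the reflected ray undergoes no phase shift.
Net: one phase inversion between the two reflected rays.
So the condition for destructive reflection is 2 n t = m λ.
Minimum nonzero at m = 1: t = λ / (2 n) = 678 / (2 × 1.417) = 239 nm.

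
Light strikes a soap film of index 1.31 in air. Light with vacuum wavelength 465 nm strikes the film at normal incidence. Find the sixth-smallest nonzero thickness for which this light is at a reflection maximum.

Ray reflecting at the top interface goes from n = 1.0 toward n = 1.31: a half-wave phase shift.
Ray reflecting at the bottom interface goes from n = 1.31 toward n = 1.0: no phase shift.
The two reflections differ by half a wavelength.
So the condition for constructive reflection is 2 n t = (m + ½) λ.
The sixth-smallest nonzero thickness corresponds to m = 5: t = (m + ½) λ / (2 n) = 5.50 × 465 / (2 × 1.31) = 976 nm.

976 nm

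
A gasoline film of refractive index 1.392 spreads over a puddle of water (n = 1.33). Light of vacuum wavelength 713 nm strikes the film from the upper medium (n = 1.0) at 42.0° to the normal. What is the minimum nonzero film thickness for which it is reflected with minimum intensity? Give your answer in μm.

0.292 μm

Top surface (1.0 → 1.392): reflection off a higher-index medium gives a half-wave phase shift.
At the lower boundary (n = 1.392 to n = 1.33) the reflected ray undergoes no phase shift.
Net: one phase inversion between the two reflected rays.
With one net inversion, destructive interference in reflection requires 2 n t cos θ_r = m λ.
Snell's law: 1.0 sin 42.0° = 1.392 sin θ_r → sin θ_r = 0.481, cos θ_r = 0.877.
Minimum nonzero at m = 1: t = λ / (2 n cos θ_r) = 713 / (2 × 1.392 × 0.877) = 292 nm.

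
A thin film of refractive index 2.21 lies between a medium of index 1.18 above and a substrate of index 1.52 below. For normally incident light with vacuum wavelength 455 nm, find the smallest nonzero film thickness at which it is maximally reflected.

51.5 nm

At the upper boundary (n = 1.18 to n = 2.21) the reflected ray undergoes a half-wave phase shift.
At the lower boundary (n = 2.21 to n = 1.52) the reflected ray undergoes no phase shift.
The two reflections differ by half a wavelength.
So the condition for constructive reflection is 2 n t = (m + ½) λ.
Minimum at m = 0: t = λ / (4 n) = 455 / (4 × 2.21) = 51.5 nm.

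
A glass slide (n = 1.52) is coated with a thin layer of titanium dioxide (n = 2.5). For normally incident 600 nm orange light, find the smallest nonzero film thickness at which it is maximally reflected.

At the upper boundary (n = 1.0 to n = 2.5) the reflected ray undergoes a half-wave phase shift.
At the lower boundary (n = 2.5 to n = 1.52) the reflected ray undergoes no phase shift.
The two reflections differ by half a wavelength.
So the condition for constructive reflection is 2 n t = (m + ½) λ.
Minimum at m = 0: t = λ / (4 n) = 600 / (4 × 2.5) = 60.0 nm.

60.0 nm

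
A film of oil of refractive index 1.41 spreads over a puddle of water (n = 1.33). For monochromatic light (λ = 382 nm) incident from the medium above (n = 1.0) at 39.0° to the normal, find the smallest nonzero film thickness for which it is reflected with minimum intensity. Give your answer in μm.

Ray reflecting at the top interface goes from n = 1.0 toward n = 1.41: a half-wave phase shift.
Ray reflecting at the bottom interface goes from n = 1.41 toward n = 1.33: no phase shift.
Net: one phase inversion between the two reflected rays.
For minimum reflection here: 2 n t cos θ_r = m λ.
Snell's law: 1.0 sin 39.0° = 1.41 sin θ_r → sin θ_r = 0.446, cos θ_r = 0.895.
Minimum nonzero at m = 1: t = λ / (2 n cos θ_r) = 382 / (2 × 1.41 × 0.895) = 151 nm.

0.151 μm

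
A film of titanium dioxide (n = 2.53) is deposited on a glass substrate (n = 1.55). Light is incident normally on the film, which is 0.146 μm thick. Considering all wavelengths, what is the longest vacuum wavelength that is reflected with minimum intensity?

At the upper boundary (n = 1.0 to n = 2.53) the reflected ray undergoes a half-wave phase shift.
At the lower boundary (n = 2.53 to n = 1.55) the reflected ray undergoes no phase shift.
The two reflections differ by half a wavelength.
With one net inversion, destructive interference in reflection requires 2 n t = m λ.
λ = 2 n t / m. The longest wavelength is m = 1: λ = 2 × 2.53 × 146 / 1.00 = 739 nm.

739 nm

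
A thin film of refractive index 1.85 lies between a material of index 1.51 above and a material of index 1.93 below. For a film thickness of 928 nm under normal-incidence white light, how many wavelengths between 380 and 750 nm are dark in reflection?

At the upper boundary (n = 1.51 to n = 1.85) the reflected ray undergoes a half-wave phase shift.
Ray reflecting at the bottom interface goes from n = 1.85 toward n = 1.93: a half-wave phase shift.
Net: no relative phase inversion (both shifts match).
So the condition for destructive reflection is 2 n t = (m + ½) λ.
λ = 2 n t / (m + ½) = 3434 / (m + ½) nm.
m=4: 763 nm (IR); m=5: 624 nm (visible); m=6: 528 nm (visible); m=7: 458 nm (visible); m=8: 404 nm (visible); m=9: 361 nm (UV).

4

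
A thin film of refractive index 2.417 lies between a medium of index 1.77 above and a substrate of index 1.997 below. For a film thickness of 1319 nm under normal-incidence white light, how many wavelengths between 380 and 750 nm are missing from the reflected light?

At the upper boundary (n = 1.77 to n = 2.417) the reflected ray undergoes a half-wave phase shift.
At the lower boundary (n = 2.417 to n = 1.997) the reflected ray undergoes no phase shift.
The two reflections differ by half a wavelength.
With one net inversion, destructive interference in reflection requires 2 n t = m λ.
λ = 2 n t / m = 6376 / m nm.
m=8: 797 nm (IR); m=9: 708 nm (visible); m=10: 638 nm (visible); m=11: 580 nm (visible); m=12: 531 nm (visible); m=13: 490 nm (visible); m=14: 455 nm (visible); m=15: 425 nm (visible); m=16: 399 nm (visible); m=17: 375 nm (UV).

8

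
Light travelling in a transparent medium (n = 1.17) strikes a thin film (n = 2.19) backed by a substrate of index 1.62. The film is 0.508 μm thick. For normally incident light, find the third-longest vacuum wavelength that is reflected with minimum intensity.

742 nm

Ray reflecting at the top interface goes from n = 1.17 toward n = 2.19: a half-wave phase shift.
At the lower boundary (n = 2.19 to n = 1.62) the reflected ray undergoes no phase shift.
Net: one phase inversion between the two reflected rays.
With one net inversion, destructive interference in reflection requires 2 n t = m λ.
λ = 2 n t / m. The third-longest wavelength is m = 3: λ = 2 × 2.19 × 508 / 3.00 = 742 nm.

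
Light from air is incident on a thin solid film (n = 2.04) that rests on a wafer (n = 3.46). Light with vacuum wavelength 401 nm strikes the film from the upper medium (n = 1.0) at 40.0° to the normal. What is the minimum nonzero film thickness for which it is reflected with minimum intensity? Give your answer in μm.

Ray reflecting at the top interface goes from n = 1.0 toward n = 2.04: a half-wave phase shift.
At the lower boundary (n = 2.04 to n = 3.46) the reflected ray undergoes a half-wave phase shift.
Zero or two π shifts → no net half-wave offset.
For minimum reflection here: 2 n t cos θ_r = (m + ½) λ.
Snell's law: 1.0 sin 40.0° = 2.04 sin θ_r → sin θ_r = 0.315, cos θ_r = 0.949.
Minimum at m = 0: t = λ / (4 n cos θ_r) = 401 / (4 × 2.04 × 0.949) = 51.8 nm.

0.0518 μm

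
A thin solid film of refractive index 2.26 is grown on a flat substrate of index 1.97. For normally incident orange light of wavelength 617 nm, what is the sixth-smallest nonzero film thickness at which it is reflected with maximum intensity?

751 nm

Top surface (1.0 → 2.26): reflection off a higher-index medium gives a half-wave phase shift.
Ray reflecting at the bottom interface goes from n = 2.26 toward n = 1.97: no phase shift.
Net: one phase inversion between the two reflected rays.
With one net inversion, constructive interference in reflection requires 2 n t = (m + ½) λ.
The sixth-smallest nonzero thickness corresponds to m = 5: t = (m + ½) λ / (2 n) = 5.50 × 617 / (2 × 2.26) = 751 nm.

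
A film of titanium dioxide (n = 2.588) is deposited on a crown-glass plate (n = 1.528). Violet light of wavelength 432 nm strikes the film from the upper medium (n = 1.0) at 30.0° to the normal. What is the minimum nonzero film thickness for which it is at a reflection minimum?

85.1 nm

At the upper boundary (n = 1.0 to n = 2.588) the reflected ray undergoes a half-wave phase shift.
At the lower boundary (n = 2.588 to n = 1.528) the reflected ray undergoes no phase shift.
Net: one phase inversion between the two reflected rays.
So the condition for destructive reflection is 2 n t cos θ_r = m λ.
Snell's law: 1.0 sin 30.0° = 2.588 sin θ_r → sin θ_r = 0.193, cos θ_r = 0.981.
Minimum nonzero at m = 1: t = λ / (2 n cos θ_r) = 432 / (2 × 2.588 × 0.981) = 85.1 nm.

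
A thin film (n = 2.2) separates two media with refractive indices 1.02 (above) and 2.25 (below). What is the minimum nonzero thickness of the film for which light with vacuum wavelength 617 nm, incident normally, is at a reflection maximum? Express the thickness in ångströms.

Ray reflecting at the top interface goes from n = 1.02 toward n = 2.2: a half-wave phase shift.
Bottom surface (2.2 → 2.25): reflection off a higher-index medium gives a half-wave phase shift.
The two reflections carry the same phase change, so no net offset.
With no net inversion, constructive interference in reflection requires 2 n t = m λ.
Minimum nonzero at m = 1: t = λ / (2 n) = 617 / (2 × 2.2) = 140 nm.

1402 Å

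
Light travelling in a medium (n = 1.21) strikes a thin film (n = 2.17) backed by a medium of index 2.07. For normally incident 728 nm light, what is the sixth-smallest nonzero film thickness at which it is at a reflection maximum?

At the upper boundary (n = 1.21 to n = 2.17) the reflected ray undergoes a half-wave phase shift.
Bottom surface (2.17 → 2.07): reflection off a lower-index medium gives no phase shift.
The two reflections differ by half a wavelength.
So the condition for constructive reflection is 2 n t = (m + ½) λ.
The sixth-smallest nonzero thickness corresponds to m = 5: t = (m + ½) λ / (2 n) = 5.50 × 728 / (2 × 2.17) = 923 nm.

923 nm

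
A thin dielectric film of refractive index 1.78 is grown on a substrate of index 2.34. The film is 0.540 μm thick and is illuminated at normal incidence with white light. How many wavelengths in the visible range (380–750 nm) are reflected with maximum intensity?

At the upper boundary (n = 1.0 to n = 1.78) the reflected ray undergoes a half-wave phase shift.
At the lower boundary (n = 1.78 to n = 2.34) the reflected ray undergoes a half-wave phase shift.
The two reflections carry the same phase change, so no net offset.
With no net inversion, constructive interference in reflection requires 2 n t = m λ.
λ = 2 n t / m = 1922 / m nm.
m=2: 961 nm (IR); m=3: 641 nm (visible); m=4: 481 nm (visible); m=5: 384 nm (visible); m=6: 320 nm (UV).

3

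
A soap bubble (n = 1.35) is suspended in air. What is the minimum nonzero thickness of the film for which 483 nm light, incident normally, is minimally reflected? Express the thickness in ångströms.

1789 Å

At the upper boundary (n = 1.0 to n = 1.35) the reflected ray undergoes a half-wave phase shift.
Ray reflecting at the bottom interface goes from n = 1.35 toward n = 1.0: no phase shift.
Net: one phase inversion between the two reflected rays.
With one net inversion, destructive interference in reflection requires 2 n t = m λ.
Minimum nonzero at m = 1: t = λ / (2 n) = 483 / (2 × 1.35) = 179 nm.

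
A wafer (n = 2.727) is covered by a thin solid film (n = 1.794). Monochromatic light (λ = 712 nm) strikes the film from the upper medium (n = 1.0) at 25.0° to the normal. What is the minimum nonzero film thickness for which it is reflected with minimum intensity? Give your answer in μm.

Ray reflecting at the top interface goes from n = 1.0 toward n = 1.794: a half-wave phase shift.
Bottom surface (1.794 → 2.727): reflection off a higher-index medium gives a half-wave phase shift.
The two reflections carry the same phase change, so no net offset.
For dark reflection here: 2 n t cos θ_r = (m + ½) λ.
Snell's law: 1.0 sin 25.0° = 1.794 sin θ_r → sin θ_r = 0.236, cos θ_r = 0.972.
Minimum at m = 0: t = λ / (4 n cos θ_r) = 712 / (4 × 1.794 × 0.972) = 102 nm.

0.102 μm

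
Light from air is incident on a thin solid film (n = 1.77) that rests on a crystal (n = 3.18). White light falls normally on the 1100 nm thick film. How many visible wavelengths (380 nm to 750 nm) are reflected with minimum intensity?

At the upper boundary (n = 1.0 to n = 1.77) the reflected ray undergoes a half-wave phase shift.
Bottom surface (1.77 → 3.18): reflection off a higher-index medium gives a half-wave phase shift.
The two reflections carry the same phase change, so no net offset.
So the condition for destructive reflection is 2 n t = (m + ½) λ.
λ = 2 n t / (m + ½) = 3894 / (m + ½) nm.
m=4: 865 nm (IR); m=5: 708 nm (visible); m=6: 599 nm (visible); m=7: 519 nm (visible); m=8: 458 nm (visible); m=9: 410 nm (visible); m=10: 371 nm (UV).

5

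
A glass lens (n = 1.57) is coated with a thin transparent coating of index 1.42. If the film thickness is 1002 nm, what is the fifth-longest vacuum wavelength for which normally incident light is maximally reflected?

569 nm

Ray reflecting at the top interface goes from n = 1.0 toward n = 1.42: a half-wave phase shift.
Bottom surface (1.42 → 1.57): reflection off a higher-index medium gives a half-wave phase shift.
Zero or two π shifts → no net half-wave offset.
For bright reflection here: 2 n t = m λ.
λ = 2 n t / m. The fifth-longest wavelength is m = 5: λ = 2 × 1.42 × 1002 / 5.00 = 569 nm.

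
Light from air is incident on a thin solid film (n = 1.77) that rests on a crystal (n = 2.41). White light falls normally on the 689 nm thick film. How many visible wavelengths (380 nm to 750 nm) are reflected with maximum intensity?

Ray reflecting at the top interface goes from n = 1.0 toward n = 1.77: a half-wave phase shift.
Ray reflecting at the bottom interface goes from n = 1.77 toward n = 2.41: a half-wave phase shift.
Zero or two π shifts → no net half-wave offset.
So the condition for constructive reflection is 2 n t = m λ.
λ = 2 n t / m = 2439 / m nm.
m=3: 813 nm (IR); m=4: 610 nm (visible); m=5: 488 nm (visible); m=6: 407 nm (visible); m=7: 348 nm (UV).

3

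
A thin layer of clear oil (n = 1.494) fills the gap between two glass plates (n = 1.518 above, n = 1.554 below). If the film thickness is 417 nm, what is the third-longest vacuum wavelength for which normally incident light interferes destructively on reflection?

Ray reflecting at the top interface goes from n = 1.518 toward n = 1.494: no phase shift.
At the lower boundary (n = 1.494 to n = 1.554) the reflected ray undergoes a half-wave phase shift.
Exactly one π shift → a net half-wave offset.
So the condition for destructive reflection is 2 n t = m λ.
λ = 2 n t / m. The third-longest wavelength is m = 3: λ = 2 × 1.494 × 417 / 3.00 = 415 nm.

415 nm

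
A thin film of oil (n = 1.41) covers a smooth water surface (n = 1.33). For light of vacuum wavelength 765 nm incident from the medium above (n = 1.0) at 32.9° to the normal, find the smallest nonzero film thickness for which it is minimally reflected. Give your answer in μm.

Ray reflecting at the top interface goes from n = 1.0 toward n = 1.41: a half-wave phase shift.
Bottom surface (1.41 → 1.33): reflection off a lower-index medium gives no phase shift.
Net: one phase inversion between the two reflected rays.
With one net inversion, destructive interference in reflection requires 2 n t cos θ_r = m λ.
Snell's law: 1.0 sin 32.9° = 1.41 sin θ_r → sin θ_r = 0.385, cos θ_r = 0.923.
Minimum nonzero at m = 1: t = λ / (2 n cos θ_r) = 765 / (2 × 1.41 × 0.923) = 294 nm.

0.294 μm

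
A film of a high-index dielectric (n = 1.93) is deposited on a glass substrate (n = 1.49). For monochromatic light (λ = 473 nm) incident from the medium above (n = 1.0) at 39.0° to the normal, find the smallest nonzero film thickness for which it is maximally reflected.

64.8 nm

Ray reflecting at the top interface goes from n = 1.0 toward n = 1.93: a half-wave phase shift.
Bottom surface (1.93 → 1.49): reflection off a lower-index medium gives no phase shift.
The two reflections differ by half a wavelength.
With one net inversion, constructive interference in reflection requires 2 n t cos θ_r = (m + ½) λ.
Snell's law: 1.0 sin 39.0° = 1.93 sin θ_r → sin θ_r = 0.326, cos θ_r = 0.945.
Minimum at m = 0: t = λ / (4 n cos θ_r) = 473 / (4 × 1.93 × 0.945) = 64.8 nm.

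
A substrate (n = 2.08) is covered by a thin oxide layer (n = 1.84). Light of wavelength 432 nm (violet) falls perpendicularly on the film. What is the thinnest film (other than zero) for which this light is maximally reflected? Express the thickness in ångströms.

At the upper boundary (n = 1.0 to n = 1.84) the reflected ray undergoes a half-wave phase shift.
At the lower boundary (n = 1.84 to n = 2.08) the reflected ray undergoes a half-wave phase shift.
The two reflections carry the same phase change, so no net offset.
So the condition for constructive reflection is 2 n t = m λ.
Minimum nonzero at m = 1: t = λ / (2 n) = 432 / (2 × 1.84) = 117 nm.

1174 Å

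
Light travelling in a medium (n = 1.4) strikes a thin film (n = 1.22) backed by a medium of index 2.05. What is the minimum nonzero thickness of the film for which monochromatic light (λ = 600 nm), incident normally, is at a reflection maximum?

Ray reflecting at the top interface goes from n = 1.4 toward n = 1.22: no phase shift.
Bottom surface (1.22 → 2.05): reflection off a higher-index medium gives a half-wave phase shift.
Net: one phase inversion between the two reflected rays.
For bright reflection here: 2 n t = (m + ½) λ.
Minimum at m = 0: t = λ / (4 n) = 600 / (4 × 1.22) = 123 nm.

123 nm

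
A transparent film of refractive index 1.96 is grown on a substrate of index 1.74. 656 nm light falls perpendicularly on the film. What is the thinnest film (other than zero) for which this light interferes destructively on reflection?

Top surface (1.0 → 1.96): reflection off a higher-index medium gives a half-wave phase shift.
At the lower boundary (n = 1.96 to n = 1.74) the reflected ray undergoes no phase shift.
Net: one phase inversion between the two reflected rays.
With one net inversion, destructive interference in reflection requires 2 n t = m λ.
Minimum nonzero at m = 1: t = λ / (2 n) = 656 / (2 × 1.96) = 167 nm.

167 nm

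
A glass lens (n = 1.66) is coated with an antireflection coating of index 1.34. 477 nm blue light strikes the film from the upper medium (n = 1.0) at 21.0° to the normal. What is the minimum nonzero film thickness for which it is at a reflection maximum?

185 nm

Top surface (1.0 → 1.34): reflection off a higher-index medium gives a half-wave phase shift.
Ray reflecting at the bottom interface goes from n = 1.34 toward n = 1.66: a half-wave phase shift.
Net: no relative phase inversion (both shifts match).
For strong reflection here: 2 n t cos θ_r = m λ.
Snell's law: 1.0 sin 21.0° = 1.34 sin θ_r → sin θ_r = 0.267, cos θ_r = 0.964.
Minimum nonzero at m = 1: t = λ / (2 n cos θ_r) = 477 / (2 × 1.34 × 0.964) = 185 nm.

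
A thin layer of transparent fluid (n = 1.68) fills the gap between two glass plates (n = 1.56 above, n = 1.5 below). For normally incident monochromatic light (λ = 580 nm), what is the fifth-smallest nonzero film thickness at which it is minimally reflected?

863 nm

Ray reflecting at the top interface goes from n = 1.56 toward n = 1.68: a half-wave phase shift.
Ray reflecting at the bottom interface goes from n = 1.68 toward n = 1.5: no phase shift.
Net: one phase inversion between the two reflected rays.
So the condition for destructive reflection is 2 n t = m λ.
The fifth-smallest nonzero thickness corresponds to m = 5: t = m λ / (2 n) = 5.00 × 580 / (2 × 1.68) = 863 nm.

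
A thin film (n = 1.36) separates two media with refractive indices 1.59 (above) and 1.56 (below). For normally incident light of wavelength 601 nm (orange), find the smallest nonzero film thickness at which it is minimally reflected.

At the upper boundary (n = 1.59 to n = 1.36) the reflected ray undergoes no phase shift.
Ray reflecting at the bottom interface goes from n = 1.36 toward n = 1.56: a half-wave phase shift.
Net: one phase inversion between the two reflected rays.
With one net inversion, destructive interference in reflection requires 2 n t = m λ.
Minimum nonzero at m = 1: t = λ / (2 n) = 601 / (2 × 1.36) = 221 nm.

221 nm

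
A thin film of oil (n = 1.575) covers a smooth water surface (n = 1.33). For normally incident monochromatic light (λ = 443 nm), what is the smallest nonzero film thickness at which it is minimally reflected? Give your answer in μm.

At the upper boundary (n = 1.0 to n = 1.575) the reflected ray undergoes a half-wave phase shift.
Ray reflecting at the bottom interface goes from n = 1.575 toward n = 1.33: no phase shift.
Exactly one π shift → a net half-wave offset.
For dark reflection here: 2 n t = m λ.
The smallest nonzero thickness corresponds to m = 1: t = m λ / (2 n) = 1.00 × 443 / (2 × 1.575) = 141 nm.

0.141 μm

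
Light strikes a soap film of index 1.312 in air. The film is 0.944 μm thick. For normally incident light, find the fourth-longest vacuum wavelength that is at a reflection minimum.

Ray reflecting at the top interface goes from n = 1.0 toward n = 1.312: a half-wave phase shift.
At the lower boundary (n = 1.312 to n = 1.0) the reflected ray undergoes no phase shift.
Net: one phase inversion between the two reflected rays.
With one net inversion, destructive interference in reflection requires 2 n t = m λ.
λ = 2 n t / m. The fourth-longest wavelength is m = 4: λ = 2 × 1.312 × 944 / 4.00 = 619 nm.

619 nm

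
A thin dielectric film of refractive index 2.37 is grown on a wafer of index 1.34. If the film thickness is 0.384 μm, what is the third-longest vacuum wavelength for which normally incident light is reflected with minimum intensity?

607 nm

Top surface (1.0 → 2.37): reflection off a higher-index medium gives a half-wave phase shift.
Bottom surface (2.37 → 1.34): reflection off a lower-index medium gives no phase shift.
Net: one phase inversion between the two reflected rays.
So the condition for destructive reflection is 2 n t = m λ.
λ = 2 n t / m. The third-longest wavelength is m = 3: λ = 2 × 2.37 × 384 / 3.00 = 607 nm.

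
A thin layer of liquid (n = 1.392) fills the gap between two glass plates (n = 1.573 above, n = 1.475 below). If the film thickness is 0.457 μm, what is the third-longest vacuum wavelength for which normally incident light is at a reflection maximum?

Top surface (1.573 → 1.392): reflection off a lower-index medium gives no phase shift.
Bottom surface (1.392 → 1.475): reflection off a higher-index medium gives a half-wave phase shift.
The two reflections differ by half a wavelength.
So the condition for constructive reflection is 2 n t = (m + ½) λ.
λ = 2 n t / (m + ½). The third-longest wavelength is m = 2: λ = 2 × 1.392 × 457 / 2.50 = 509 nm.

509 nm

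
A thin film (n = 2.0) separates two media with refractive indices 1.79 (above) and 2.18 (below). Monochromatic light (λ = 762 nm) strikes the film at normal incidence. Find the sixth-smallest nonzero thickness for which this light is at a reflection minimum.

At the upper boundary (n = 1.79 to n = 2.0) the reflected ray undergoes a half-wave phase shift.
Ray reflecting at the bottom interface goes from n = 2.0 toward n = 2.18: a half-wave phase shift.
Net: no relative phase inversion (both shifts match).
So the condition for destructive reflection is 2 n t = (m + ½) λ.
The sixth-smallest nonzero thickness corresponds to m = 5: t = (m + ½) λ / (2 n) = 5.50 × 762 / (2 × 2.0) = 1048 nm.

1048 nm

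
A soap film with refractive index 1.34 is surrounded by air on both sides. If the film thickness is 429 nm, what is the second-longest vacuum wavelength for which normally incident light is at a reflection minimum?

575 nm

Ray reflecting at the top interface goes from n = 1.0 toward n = 1.34: a half-wave phase shift.
Ray reflecting at the bottom interface goes from n = 1.34 toward n = 1.0: no phase shift.
The two reflections differ by half a wavelength.
So the condition for destructive reflection is 2 n t = m λ.
λ = 2 n t / m. The second-longest wavelength is m = 2: λ = 2 × 1.34 × 429 / 2.00 = 575 nm.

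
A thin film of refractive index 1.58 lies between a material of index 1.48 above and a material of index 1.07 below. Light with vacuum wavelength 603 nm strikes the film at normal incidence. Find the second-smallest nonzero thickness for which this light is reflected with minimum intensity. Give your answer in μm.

At the upper boundary (n = 1.48 to n = 1.58) the reflected ray undergoes a half-wave phase shift.
At the lower boundary (n = 1.58 to n = 1.07) the reflected ray undergoes no phase shift.
The two reflections differ by half a wavelength.
With one net inversion, destructive interference in reflection requires 2 n t = m λ.
The second-smallest nonzero thickness corresponds to m = 2: t = m λ / (2 n) = 2.00 × 603 / (2 × 1.58) = 382 nm.

0.382 μm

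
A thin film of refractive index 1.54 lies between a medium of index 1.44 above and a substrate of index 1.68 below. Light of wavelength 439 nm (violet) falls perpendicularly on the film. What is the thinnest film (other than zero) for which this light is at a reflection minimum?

At the upper boundary (n = 1.44 to n = 1.54) the reflected ray undergoes a half-wave phase shift.
At the lower boundary (n = 1.54 to n = 1.68) the reflected ray undergoes a half-wave phase shift.
Zero or two π shifts → no net half-wave offset.
With no net inversion, destructive interference in reflection requires 2 n t = (m + ½) λ.
Minimum at m = 0: t = λ / (4 n) = 439 / (4 × 1.54) = 71.3 nm.

71.3 nm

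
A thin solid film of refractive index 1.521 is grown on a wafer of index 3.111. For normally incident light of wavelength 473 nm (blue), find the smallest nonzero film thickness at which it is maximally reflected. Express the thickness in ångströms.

1555 Å

Top surface (1.0 → 1.521): reflection off a higher-index medium gives a half-wave phase shift.
Bottom surface (1.521 → 3.111): reflection off a higher-index medium gives a half-wave phase shift.
Zero or two π shifts → no net half-wave offset.
So the condition for constructive reflection is 2 n t = m λ.
Minimum nonzero at m = 1: t = λ / (2 n) = 473 / (2 × 1.521) = 155 nm.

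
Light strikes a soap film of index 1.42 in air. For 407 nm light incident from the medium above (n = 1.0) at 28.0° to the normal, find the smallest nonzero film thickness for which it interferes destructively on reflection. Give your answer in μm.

0.152 μm

Top surface (1.0 → 1.42): reflection off a higher-index medium gives a half-wave phase shift.
At the lower boundary (n = 1.42 to n = 1.0) the reflected ray undergoes no phase shift.
The two reflections differ by half a wavelength.
So the condition for destructive reflection is 2 n t cos θ_r = m λ.
Snell's law: 1.0 sin 28.0° = 1.42 sin θ_r → sin θ_r = 0.331, cos θ_r = 0.944.
Minimum nonzero at m = 1: t = λ / (2 n cos θ_r) = 407 / (2 × 1.42 × 0.944) = 152 nm.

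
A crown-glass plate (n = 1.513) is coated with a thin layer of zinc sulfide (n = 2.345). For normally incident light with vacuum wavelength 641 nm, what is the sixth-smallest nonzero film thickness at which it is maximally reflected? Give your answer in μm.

0.752 μm

At the upper boundary (n = 1.0 to n = 2.345) the reflected ray undergoes a half-wave phase shift.
At the lower boundary (n = 2.345 to n = 1.513) the reflected ray undergoes no phase shift.
Exactly one π shift → a net half-wave offset.
With one net inversion, constructive interference in reflection requires 2 n t = (m + ½) λ.
The sixth-smallest nonzero thickness corresponds to m = 5: t = (m + ½) λ / (2 n) = 5.50 × 641 / (2 × 2.345) = 752 nm.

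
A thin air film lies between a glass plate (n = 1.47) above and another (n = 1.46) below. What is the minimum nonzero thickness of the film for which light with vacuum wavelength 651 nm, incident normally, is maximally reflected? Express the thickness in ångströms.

1628 Å

At the upper boundary (n = 1.47 to n = 1.0) the reflected ray undergoes no phase shift.
Bottom surface (1.0 → 1.46): reflection off a higher-index medium gives a half-wave phase shift.
Exactly one π shift → a net half-wave offset.
So the condition for constructive reflection is 2 n t = (m + ½) λ.
Minimum at m = 0: t = λ / (4 n) = 651 / (4 × 1.0) = 163 nm.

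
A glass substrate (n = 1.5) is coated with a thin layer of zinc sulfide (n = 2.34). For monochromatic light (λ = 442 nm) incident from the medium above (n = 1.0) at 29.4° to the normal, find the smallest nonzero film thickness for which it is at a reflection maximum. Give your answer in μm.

At the upper boundary (n = 1.0 to n = 2.34) the reflected ray undergoes a half-wave phase shift.
Ray reflecting at the bottom interface goes from n = 2.34 toward n = 1.5: no phase shift.
Net: one phase inversion between the two reflected rays.
So the condition for constructive reflection is 2 n t cos θ_r = (m + ½) λ.
Snell's law: 1.0 sin 29.4° = 2.34 sin θ_r → sin θ_r = 0.210, cos θ_r = 0.978.
Minimum at m = 0: t = λ / (4 n cos θ_r) = 442 / (4 × 2.34 × 0.978) = 48.3 nm.

0.0483 μm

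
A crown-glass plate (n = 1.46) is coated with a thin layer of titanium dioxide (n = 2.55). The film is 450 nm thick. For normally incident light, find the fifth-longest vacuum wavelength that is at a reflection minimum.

459 nm

At the upper boundary (n = 1.0 to n = 2.55) the reflected ray undergoes a half-wave phase shift.
Ray reflecting at the bottom interface goes from n = 2.55 toward n = 1.46: no phase shift.
The two reflections differ by half a wavelength.
So the condition for destructive reflection is 2 n t = m λ.
λ = 2 n t / m. The fifth-longest wavelength is m = 5: λ = 2 × 2.55 × 450 / 5.00 = 459 nm.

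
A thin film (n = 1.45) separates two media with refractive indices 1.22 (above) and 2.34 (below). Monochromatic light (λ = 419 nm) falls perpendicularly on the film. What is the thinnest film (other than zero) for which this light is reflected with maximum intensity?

144 nm

Top surface (1.22 → 1.45): reflection off a higher-index medium gives a half-wave phase shift.
Bottom surface (1.45 → 2.34): reflection off a higher-index medium gives a half-wave phase shift.
Zero or two π shifts → no net half-wave offset.
With no net inversion, constructive interference in reflection requires 2 n t = m λ.
Minimum nonzero at m = 1: t = λ / (2 n) = 419 / (2 × 1.45) = 144 nm.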